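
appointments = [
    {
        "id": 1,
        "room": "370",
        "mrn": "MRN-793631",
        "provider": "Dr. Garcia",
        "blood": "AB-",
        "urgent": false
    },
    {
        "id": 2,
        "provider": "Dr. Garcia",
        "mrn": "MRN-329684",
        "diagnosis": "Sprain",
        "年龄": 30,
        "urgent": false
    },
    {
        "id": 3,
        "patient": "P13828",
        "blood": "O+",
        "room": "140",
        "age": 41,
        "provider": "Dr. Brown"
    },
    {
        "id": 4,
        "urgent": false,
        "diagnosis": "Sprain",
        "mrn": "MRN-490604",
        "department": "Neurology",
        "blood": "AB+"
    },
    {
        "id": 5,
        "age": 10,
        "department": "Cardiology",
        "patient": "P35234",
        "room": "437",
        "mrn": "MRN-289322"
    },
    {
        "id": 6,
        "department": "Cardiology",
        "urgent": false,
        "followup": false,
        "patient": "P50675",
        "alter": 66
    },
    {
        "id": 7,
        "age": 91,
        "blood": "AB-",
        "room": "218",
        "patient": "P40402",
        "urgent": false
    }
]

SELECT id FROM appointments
[1, 2, 3, 4, 5, 6, 7]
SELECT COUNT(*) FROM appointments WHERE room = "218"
1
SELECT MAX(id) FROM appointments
7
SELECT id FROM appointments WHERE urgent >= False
[1, 2, 4, 6, 7]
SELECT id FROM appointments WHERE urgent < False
[]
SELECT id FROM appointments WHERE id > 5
[6, 7]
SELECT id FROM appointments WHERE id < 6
[1, 2, 3, 4, 5]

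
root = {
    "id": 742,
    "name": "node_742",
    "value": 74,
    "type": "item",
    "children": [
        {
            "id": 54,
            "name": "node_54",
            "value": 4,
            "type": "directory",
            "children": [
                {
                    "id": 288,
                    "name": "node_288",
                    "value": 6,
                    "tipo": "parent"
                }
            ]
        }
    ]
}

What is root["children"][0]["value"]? 4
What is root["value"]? 74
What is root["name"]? "node_742"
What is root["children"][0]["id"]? 54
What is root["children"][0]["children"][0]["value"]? 6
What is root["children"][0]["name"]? "node_54"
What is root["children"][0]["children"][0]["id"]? 288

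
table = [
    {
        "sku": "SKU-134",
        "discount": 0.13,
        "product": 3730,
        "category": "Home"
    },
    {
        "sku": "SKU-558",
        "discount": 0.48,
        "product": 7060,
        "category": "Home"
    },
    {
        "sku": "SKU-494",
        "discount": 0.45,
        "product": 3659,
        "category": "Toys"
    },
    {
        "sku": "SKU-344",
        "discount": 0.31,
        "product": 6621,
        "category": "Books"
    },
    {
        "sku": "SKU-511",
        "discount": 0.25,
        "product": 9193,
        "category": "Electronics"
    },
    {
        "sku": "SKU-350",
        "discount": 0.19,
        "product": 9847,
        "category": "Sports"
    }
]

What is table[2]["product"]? 3659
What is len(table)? 6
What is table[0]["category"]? "Home"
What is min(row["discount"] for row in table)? 0.13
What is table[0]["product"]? 3730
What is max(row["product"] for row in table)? 9847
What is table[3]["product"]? 6621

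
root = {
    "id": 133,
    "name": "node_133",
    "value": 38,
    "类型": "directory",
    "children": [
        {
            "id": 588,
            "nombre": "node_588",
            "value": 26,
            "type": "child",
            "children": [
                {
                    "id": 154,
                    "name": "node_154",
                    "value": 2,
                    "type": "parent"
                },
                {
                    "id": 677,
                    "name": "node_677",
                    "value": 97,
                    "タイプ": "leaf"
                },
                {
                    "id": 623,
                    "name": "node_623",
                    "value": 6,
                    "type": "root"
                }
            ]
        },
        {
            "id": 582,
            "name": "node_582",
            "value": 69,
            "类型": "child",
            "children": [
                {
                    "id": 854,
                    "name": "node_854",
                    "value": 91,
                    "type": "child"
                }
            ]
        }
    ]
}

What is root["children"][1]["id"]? 582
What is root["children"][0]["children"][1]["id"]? 677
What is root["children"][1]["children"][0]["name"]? "node_854"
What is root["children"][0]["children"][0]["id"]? 154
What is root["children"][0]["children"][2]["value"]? 6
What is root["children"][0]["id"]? 588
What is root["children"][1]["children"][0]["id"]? 854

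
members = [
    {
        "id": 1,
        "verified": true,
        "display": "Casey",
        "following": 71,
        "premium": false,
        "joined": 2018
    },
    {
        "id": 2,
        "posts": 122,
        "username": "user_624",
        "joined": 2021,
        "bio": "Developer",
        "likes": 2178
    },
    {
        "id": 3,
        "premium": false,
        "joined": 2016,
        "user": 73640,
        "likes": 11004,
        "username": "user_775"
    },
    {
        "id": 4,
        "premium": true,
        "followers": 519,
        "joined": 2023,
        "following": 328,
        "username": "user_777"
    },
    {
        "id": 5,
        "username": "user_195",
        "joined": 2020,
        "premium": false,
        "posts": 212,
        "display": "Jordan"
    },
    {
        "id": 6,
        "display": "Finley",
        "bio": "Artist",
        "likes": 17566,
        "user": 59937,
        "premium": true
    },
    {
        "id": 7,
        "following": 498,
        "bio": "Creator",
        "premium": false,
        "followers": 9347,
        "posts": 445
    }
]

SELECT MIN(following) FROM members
71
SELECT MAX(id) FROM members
7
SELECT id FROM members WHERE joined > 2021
[4]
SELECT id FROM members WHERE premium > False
[4, 6]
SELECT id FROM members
[1, 2, 3, 4, 5, 6, 7]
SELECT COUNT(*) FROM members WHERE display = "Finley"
1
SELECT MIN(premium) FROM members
False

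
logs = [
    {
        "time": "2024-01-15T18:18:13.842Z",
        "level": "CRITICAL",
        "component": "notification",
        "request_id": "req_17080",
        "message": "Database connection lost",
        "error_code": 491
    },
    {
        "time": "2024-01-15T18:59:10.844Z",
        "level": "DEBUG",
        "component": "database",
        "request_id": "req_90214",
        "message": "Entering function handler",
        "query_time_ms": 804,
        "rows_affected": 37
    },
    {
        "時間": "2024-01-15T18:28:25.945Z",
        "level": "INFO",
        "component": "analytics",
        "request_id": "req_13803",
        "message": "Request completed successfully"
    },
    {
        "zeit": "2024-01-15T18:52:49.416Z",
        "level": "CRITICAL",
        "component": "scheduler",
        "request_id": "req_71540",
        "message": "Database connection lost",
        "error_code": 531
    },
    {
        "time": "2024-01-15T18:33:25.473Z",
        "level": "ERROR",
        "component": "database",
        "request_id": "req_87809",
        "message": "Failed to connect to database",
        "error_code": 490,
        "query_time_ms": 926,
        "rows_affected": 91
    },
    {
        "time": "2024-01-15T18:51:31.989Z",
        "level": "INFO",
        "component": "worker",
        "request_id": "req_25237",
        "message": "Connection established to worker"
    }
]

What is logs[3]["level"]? "CRITICAL"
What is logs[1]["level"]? "DEBUG"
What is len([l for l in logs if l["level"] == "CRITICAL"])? 2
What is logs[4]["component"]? "database"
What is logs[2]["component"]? "analytics"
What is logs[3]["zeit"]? "2024-01-15T18:52:49.416Z"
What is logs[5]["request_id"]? "req_25237"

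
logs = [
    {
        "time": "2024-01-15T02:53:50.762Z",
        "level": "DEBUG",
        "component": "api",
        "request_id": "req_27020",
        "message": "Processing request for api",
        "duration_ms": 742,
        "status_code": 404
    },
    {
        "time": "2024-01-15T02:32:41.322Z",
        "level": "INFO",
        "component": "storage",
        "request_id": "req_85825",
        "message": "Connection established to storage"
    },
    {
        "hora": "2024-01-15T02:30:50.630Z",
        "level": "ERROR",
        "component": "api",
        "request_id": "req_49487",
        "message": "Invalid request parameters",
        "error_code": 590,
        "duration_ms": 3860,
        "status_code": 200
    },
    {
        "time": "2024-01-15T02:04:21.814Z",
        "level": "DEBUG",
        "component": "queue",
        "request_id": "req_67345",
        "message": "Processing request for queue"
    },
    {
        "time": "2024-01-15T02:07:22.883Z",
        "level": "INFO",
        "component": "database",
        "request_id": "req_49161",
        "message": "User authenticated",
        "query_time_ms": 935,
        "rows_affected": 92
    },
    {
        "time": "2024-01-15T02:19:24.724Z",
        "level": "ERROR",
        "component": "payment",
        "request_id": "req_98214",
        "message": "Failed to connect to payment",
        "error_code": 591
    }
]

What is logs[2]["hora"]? "2024-01-15T02:30:50.630Z"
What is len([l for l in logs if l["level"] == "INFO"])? 2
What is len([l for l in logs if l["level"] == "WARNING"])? 0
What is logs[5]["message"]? "Failed to connect to payment"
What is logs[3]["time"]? "2024-01-15T02:04:21.814Z"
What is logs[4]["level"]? "INFO"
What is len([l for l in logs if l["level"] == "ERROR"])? 2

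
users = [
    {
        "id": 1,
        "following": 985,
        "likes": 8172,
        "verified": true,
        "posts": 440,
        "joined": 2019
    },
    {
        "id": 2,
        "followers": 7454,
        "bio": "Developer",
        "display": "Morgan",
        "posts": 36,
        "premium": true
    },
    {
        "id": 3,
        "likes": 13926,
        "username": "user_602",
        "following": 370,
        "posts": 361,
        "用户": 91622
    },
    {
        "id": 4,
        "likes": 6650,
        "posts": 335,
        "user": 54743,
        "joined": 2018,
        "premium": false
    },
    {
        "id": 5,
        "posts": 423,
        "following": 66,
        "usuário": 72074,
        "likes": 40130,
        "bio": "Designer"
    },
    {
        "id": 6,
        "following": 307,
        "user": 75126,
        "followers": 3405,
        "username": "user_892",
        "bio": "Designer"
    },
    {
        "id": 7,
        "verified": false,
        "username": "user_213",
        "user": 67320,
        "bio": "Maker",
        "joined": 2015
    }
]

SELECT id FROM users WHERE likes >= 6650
[1, 3, 4, 5]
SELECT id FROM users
[1, 2, 3, 4, 5, 6, 7]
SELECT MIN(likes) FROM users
6650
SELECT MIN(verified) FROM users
False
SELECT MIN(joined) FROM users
2015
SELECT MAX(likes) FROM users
40130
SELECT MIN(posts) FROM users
36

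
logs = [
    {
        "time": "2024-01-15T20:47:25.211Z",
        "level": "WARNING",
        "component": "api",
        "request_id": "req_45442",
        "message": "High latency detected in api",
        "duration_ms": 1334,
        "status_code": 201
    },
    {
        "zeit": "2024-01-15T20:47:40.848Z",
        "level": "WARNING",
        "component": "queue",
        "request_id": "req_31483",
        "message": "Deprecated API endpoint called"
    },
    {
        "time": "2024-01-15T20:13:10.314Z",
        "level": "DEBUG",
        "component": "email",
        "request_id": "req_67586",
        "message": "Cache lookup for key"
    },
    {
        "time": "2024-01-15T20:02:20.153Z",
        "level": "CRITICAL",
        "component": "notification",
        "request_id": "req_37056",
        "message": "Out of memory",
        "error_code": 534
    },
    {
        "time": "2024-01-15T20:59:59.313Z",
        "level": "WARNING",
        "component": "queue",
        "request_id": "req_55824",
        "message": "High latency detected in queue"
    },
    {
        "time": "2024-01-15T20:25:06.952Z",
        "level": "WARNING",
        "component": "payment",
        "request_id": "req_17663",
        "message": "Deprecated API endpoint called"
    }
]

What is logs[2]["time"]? "2024-01-15T20:13:10.314Z"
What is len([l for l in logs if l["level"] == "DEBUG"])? 1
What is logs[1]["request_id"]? "req_31483"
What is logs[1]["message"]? "Deprecated API endpoint called"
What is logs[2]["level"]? "DEBUG"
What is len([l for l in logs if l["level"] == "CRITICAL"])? 1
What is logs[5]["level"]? "WARNING"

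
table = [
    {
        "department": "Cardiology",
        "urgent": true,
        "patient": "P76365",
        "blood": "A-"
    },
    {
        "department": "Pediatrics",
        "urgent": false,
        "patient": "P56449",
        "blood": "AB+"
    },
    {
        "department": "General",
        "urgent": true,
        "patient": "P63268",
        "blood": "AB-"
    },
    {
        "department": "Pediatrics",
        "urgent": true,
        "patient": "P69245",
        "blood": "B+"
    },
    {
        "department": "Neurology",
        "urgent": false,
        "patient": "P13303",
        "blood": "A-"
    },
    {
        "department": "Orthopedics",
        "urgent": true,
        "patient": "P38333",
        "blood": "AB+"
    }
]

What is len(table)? 6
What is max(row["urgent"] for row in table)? True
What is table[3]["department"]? "Pediatrics"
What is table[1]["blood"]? "AB+"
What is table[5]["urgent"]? True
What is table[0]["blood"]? "A-"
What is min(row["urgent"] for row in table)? False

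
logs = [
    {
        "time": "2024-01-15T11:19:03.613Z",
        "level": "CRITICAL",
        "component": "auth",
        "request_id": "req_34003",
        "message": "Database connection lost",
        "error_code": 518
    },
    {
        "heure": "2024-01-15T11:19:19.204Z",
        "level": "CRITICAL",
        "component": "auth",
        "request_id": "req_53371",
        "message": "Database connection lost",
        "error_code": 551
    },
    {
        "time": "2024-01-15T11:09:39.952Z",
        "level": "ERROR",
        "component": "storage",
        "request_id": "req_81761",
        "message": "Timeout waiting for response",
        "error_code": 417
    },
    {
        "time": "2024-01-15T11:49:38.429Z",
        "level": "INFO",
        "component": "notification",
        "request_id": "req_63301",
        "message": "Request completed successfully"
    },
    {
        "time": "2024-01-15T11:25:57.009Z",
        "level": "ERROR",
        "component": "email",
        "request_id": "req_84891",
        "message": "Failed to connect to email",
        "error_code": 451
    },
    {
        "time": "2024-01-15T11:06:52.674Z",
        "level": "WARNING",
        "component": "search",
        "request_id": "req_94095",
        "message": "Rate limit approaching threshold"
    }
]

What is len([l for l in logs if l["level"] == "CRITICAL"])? 2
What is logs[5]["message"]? "Rate limit approaching threshold"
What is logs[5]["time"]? "2024-01-15T11:06:52.674Z"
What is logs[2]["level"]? "ERROR"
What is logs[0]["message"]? "Database connection lost"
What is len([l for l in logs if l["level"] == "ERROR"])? 2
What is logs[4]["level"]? "ERROR"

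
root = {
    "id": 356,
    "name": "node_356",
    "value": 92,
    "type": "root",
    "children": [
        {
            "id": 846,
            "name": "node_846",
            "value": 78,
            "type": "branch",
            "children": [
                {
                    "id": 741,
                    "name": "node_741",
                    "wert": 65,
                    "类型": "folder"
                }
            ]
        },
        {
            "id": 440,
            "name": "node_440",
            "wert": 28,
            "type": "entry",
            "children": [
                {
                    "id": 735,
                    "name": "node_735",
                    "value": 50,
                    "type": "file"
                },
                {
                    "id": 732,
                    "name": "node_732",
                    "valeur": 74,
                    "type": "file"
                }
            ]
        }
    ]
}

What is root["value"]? 92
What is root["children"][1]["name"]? "node_440"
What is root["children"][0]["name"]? "node_846"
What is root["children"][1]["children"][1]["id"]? 732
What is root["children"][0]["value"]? 78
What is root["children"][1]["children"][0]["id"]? 735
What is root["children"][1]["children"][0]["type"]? "file"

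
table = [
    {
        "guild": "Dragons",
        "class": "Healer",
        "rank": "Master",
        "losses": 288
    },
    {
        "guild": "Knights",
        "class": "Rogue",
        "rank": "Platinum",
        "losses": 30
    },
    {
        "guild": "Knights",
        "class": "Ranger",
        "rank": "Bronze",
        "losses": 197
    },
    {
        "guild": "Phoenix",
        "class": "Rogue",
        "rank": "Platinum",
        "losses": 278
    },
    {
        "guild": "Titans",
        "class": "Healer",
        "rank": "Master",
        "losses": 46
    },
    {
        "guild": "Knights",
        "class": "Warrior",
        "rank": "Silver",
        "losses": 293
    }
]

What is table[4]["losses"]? 46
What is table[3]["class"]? "Rogue"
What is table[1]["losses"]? 30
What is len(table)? 6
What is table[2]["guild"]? "Knights"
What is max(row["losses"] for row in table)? 293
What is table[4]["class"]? "Healer"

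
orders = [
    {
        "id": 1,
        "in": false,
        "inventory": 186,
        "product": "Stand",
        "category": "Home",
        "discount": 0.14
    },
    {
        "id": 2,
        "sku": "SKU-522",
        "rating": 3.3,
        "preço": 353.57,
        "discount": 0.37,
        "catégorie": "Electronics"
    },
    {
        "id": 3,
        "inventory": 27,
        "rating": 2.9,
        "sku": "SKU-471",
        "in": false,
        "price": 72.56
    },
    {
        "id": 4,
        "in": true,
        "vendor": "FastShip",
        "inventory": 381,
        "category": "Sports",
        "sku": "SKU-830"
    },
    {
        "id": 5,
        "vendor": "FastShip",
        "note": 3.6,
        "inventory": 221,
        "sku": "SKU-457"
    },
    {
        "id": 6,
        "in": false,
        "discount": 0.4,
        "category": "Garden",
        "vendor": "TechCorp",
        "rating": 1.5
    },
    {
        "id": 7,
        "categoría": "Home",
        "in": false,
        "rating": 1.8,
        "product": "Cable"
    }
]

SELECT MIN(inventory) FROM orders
27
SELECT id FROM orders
[1, 2, 3, 4, 5, 6, 7]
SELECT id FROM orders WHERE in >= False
[1, 3, 4, 6, 7]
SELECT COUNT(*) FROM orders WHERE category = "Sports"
1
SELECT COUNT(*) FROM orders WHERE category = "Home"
1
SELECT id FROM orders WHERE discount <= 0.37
[1, 2]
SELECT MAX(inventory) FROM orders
381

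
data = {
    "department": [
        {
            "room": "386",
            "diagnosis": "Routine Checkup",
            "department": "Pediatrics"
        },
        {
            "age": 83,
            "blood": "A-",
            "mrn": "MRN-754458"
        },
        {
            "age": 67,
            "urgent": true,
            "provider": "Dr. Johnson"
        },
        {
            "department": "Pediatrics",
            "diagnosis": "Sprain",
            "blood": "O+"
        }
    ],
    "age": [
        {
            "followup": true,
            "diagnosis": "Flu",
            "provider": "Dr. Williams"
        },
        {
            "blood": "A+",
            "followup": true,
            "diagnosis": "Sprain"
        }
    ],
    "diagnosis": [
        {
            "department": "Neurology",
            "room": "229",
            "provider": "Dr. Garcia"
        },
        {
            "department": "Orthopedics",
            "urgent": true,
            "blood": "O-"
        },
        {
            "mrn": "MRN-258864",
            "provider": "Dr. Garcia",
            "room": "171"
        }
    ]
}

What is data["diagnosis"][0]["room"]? "229"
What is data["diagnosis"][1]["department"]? "Orthopedics"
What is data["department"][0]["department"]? "Pediatrics"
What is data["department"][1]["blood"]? "A-"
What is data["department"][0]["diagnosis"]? "Routine Checkup"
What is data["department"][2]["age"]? 67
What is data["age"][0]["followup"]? True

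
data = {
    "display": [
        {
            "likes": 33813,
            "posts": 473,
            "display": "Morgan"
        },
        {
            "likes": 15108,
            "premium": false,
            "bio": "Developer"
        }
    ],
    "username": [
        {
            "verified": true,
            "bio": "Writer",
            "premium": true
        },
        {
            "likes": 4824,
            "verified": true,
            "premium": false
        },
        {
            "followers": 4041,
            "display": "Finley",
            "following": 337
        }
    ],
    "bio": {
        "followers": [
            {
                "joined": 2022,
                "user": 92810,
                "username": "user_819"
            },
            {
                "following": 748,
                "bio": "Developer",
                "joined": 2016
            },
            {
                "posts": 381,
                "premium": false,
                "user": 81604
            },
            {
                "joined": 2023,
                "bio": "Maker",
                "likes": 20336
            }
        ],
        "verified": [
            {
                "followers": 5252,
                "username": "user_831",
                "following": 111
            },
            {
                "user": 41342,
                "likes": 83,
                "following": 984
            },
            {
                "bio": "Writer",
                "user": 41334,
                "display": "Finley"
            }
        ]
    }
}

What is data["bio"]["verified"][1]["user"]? 41342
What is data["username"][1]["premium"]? False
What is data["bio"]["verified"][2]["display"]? "Finley"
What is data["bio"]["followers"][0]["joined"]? 2022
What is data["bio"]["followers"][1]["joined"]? 2016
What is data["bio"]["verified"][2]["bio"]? "Writer"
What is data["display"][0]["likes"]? 33813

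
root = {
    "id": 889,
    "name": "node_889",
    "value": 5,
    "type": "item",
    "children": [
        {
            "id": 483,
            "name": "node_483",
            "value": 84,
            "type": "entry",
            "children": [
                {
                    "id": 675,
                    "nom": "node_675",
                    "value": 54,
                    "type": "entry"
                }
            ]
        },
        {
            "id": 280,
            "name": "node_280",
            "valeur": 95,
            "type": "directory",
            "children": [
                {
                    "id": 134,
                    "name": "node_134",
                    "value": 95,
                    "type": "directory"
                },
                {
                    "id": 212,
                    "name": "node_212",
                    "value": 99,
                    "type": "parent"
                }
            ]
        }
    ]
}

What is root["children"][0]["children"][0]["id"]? 675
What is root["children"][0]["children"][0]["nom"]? "node_675"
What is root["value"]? 5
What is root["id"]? 889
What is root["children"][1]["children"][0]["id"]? 134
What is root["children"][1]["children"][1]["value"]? 99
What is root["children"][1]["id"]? 280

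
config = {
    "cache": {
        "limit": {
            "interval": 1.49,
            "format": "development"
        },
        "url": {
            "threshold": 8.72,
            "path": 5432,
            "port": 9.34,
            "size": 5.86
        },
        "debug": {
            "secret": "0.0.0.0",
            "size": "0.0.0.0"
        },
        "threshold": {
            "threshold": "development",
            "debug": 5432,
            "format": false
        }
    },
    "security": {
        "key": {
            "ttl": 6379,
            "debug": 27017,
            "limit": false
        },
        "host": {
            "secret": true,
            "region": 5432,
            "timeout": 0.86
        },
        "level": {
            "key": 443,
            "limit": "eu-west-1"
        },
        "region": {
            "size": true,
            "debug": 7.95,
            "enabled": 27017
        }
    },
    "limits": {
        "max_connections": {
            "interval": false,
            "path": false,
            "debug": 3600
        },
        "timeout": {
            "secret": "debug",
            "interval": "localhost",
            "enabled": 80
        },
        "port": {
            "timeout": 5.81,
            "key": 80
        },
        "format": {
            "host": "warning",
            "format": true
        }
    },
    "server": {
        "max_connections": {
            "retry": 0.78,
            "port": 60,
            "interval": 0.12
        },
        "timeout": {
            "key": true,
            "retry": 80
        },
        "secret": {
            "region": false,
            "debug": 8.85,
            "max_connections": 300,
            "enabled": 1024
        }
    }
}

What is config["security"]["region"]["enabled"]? 27017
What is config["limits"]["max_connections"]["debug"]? 3600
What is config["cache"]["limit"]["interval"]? 1.49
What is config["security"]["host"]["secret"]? True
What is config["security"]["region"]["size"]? True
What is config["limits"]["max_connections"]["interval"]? False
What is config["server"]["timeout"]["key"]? True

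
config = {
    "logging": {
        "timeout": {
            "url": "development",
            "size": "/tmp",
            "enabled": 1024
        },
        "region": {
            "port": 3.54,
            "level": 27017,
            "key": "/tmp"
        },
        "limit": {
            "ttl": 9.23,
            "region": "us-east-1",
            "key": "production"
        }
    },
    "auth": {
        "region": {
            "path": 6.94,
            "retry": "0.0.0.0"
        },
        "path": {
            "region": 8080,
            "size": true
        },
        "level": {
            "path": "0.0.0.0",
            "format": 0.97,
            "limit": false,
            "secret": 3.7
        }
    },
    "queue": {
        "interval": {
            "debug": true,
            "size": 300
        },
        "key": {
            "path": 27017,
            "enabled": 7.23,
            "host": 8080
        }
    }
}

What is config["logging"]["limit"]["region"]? "us-east-1"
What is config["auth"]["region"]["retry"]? "0.0.0.0"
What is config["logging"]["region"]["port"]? 3.54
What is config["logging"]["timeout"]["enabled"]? 1024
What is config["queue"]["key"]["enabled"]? 7.23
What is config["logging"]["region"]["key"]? "/tmp"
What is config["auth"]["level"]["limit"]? False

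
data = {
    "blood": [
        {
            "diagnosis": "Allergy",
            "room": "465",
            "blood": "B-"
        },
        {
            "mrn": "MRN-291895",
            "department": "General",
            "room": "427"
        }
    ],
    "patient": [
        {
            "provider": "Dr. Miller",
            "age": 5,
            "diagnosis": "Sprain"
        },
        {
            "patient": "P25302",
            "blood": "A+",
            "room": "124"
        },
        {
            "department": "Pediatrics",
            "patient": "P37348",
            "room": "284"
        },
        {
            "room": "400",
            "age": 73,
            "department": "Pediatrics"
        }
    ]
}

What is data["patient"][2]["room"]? "284"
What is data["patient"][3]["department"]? "Pediatrics"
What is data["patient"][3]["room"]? "400"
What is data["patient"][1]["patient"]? "P25302"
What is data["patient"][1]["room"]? "124"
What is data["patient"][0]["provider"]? "Dr. Miller"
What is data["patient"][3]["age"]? 73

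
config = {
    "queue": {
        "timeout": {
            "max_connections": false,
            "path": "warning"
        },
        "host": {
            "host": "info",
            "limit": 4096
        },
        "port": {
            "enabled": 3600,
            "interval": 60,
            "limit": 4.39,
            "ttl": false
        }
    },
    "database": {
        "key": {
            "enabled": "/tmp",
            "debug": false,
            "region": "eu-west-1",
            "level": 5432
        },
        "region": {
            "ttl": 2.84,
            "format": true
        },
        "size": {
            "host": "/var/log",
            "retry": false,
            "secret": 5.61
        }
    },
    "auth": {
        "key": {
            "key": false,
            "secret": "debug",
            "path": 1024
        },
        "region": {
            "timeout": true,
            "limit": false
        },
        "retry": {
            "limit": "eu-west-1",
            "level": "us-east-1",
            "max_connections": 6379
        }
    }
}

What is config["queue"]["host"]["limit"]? 4096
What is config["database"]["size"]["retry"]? False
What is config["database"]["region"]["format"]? True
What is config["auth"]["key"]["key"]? False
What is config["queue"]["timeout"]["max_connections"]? False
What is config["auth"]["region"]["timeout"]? True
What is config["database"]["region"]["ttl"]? 2.84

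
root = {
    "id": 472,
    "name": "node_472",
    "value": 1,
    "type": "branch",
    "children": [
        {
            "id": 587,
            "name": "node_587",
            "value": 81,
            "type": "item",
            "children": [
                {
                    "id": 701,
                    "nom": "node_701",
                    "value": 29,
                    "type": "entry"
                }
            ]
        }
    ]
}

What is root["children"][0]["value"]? 81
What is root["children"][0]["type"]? "item"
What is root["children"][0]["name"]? "node_587"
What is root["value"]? 1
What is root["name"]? "node_472"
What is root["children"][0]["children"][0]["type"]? "entry"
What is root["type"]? "branch"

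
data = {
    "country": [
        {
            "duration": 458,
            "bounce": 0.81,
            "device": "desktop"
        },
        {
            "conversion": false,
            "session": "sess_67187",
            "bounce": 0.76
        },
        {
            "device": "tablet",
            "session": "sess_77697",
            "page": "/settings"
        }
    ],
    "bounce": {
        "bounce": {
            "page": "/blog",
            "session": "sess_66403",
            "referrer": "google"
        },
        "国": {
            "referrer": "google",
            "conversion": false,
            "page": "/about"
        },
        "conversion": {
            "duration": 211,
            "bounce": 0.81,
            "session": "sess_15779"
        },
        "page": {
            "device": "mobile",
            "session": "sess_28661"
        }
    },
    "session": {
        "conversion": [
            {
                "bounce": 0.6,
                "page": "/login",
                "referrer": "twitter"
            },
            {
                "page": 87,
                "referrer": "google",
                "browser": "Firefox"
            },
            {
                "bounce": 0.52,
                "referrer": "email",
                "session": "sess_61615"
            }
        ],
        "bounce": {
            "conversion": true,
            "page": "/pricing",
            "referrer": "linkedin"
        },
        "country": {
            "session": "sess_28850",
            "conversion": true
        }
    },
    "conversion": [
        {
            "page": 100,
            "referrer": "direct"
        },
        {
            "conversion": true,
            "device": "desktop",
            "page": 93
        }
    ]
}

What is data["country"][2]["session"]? "sess_77697"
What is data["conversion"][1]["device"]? "desktop"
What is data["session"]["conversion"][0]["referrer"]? "twitter"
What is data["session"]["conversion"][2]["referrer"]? "email"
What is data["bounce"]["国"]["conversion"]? False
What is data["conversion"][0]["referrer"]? "direct"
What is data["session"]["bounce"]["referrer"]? "linkedin"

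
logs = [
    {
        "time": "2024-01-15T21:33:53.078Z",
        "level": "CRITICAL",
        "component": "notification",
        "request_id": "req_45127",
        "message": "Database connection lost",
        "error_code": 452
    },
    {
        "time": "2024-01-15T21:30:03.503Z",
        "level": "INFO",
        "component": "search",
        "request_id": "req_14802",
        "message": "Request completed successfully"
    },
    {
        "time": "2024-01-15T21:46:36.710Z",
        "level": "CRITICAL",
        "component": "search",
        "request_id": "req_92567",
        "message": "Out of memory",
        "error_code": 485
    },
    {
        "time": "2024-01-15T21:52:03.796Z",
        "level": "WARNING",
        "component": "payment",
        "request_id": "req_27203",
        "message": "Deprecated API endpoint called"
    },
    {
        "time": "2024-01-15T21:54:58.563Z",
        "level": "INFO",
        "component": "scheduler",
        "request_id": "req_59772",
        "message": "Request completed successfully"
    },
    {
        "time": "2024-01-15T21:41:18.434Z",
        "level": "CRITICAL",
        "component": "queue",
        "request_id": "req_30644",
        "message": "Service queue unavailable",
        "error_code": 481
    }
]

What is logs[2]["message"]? "Out of memory"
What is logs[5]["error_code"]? 481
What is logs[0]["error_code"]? 452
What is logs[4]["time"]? "2024-01-15T21:54:58.563Z"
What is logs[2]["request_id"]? "req_92567"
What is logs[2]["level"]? "CRITICAL"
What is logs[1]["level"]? "INFO"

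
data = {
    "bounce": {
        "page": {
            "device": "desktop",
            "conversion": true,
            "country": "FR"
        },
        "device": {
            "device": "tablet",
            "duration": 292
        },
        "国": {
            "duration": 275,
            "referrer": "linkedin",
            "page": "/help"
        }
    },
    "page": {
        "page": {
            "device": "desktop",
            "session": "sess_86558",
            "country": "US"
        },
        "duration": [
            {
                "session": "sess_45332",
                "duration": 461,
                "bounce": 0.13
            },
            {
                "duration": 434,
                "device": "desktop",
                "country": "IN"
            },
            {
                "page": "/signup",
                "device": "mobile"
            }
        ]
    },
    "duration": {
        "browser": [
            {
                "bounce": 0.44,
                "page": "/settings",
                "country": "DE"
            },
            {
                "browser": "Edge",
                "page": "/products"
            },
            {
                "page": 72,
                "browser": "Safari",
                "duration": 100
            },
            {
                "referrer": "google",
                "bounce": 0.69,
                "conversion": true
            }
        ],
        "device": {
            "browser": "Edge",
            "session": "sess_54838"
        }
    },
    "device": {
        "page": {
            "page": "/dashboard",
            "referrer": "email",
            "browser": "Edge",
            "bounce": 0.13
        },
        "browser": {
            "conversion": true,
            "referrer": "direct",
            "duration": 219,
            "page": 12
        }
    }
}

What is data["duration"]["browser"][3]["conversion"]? True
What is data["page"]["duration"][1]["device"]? "desktop"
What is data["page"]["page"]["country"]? "US"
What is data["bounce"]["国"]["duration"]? 275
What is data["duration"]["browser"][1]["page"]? "/products"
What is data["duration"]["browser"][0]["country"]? "DE"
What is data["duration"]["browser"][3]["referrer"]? "google"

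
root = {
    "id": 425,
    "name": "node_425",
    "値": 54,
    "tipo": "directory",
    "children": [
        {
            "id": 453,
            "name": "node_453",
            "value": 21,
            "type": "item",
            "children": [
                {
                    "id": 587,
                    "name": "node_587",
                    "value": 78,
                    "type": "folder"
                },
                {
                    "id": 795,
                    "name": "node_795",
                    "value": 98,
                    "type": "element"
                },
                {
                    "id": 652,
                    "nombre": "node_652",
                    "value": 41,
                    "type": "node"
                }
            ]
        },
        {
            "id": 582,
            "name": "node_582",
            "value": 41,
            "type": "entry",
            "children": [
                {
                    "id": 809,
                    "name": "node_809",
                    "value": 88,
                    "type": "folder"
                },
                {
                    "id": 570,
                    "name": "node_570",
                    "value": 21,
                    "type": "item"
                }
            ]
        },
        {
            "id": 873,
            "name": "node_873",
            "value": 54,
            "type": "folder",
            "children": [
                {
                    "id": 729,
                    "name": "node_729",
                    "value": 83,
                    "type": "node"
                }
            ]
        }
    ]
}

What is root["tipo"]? "directory"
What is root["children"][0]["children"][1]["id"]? 795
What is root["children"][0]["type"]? "item"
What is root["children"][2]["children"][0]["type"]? "node"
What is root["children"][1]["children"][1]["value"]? 21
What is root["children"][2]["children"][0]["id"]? 729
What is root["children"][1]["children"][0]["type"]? "folder"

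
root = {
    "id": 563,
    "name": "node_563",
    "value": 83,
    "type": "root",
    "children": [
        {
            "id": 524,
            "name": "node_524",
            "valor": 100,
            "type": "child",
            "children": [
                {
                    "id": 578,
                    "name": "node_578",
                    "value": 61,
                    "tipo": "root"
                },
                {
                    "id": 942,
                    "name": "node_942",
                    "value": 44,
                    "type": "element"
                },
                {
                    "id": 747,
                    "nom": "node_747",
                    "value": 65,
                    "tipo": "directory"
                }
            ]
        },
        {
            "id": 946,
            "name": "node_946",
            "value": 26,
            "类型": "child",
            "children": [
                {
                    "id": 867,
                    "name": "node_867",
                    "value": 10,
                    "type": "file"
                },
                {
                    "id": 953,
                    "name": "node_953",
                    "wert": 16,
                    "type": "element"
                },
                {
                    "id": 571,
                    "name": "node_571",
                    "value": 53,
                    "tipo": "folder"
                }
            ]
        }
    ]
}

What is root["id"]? 563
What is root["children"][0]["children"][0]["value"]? 61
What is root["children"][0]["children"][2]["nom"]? "node_747"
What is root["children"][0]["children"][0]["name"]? "node_578"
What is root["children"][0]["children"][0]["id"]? 578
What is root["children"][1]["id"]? 946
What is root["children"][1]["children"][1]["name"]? "node_953"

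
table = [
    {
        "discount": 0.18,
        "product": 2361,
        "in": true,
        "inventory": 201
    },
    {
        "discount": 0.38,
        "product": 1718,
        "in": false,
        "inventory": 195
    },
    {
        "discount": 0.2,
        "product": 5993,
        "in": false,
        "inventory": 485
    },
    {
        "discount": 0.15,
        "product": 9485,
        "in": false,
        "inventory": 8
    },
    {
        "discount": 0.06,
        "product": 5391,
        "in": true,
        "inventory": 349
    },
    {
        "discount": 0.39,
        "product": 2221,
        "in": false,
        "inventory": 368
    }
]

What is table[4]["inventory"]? 349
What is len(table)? 6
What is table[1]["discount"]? 0.38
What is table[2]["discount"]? 0.2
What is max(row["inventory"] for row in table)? 485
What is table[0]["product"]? 2361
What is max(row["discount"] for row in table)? 0.39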